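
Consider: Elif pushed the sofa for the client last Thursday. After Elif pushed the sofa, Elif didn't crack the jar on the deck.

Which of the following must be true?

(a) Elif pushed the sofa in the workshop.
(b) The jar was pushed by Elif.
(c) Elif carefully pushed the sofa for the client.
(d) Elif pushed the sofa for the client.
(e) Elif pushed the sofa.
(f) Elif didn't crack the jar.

(d), (e)

(a) Not entailed — 'in the workshop' adds information not in the original event.
(b) Not entailed — Elif pushed the sofa, not the jar; the jar belongs to the cracking event.
(c) Not entailed — 'carefully' adds information not in the original event.
(d) Entailed — every conjunct here is already in the original pushing event.
(e) Entailed — the original entails any weakening of itself; this just drops 'last Thursday', 'for the client'.
(f) Not entailed — dropping 'on the deck' under negation is not valid — the original leaves open that Elif cracked the jar some other way.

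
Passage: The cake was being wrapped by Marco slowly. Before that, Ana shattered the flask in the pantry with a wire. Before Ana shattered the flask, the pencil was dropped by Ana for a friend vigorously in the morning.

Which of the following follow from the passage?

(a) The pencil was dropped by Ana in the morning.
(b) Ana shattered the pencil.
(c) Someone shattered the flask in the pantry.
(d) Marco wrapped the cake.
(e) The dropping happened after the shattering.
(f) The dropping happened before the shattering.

(a) Entailed — the original entails any weakening of itself; this just drops 'for a friend', 'vigorously'.
(b) Not entailed — Ana shattered the flask, not the pencil; the pencil belongs to the dropping event.
(c) Entailed — the original entails any weakening of itself; this just drops 'with a wire' and generalizes the agent.
(d) Not entailed — 'was wrapping' is progressive on an accomplishment; it does not entail the completed 'wrapped'.
(e) Not entailed — the narrative places the dropping before the shattering, not after.
(f) Entailed — the narrative places the dropping before the shattering.

(a), (c), (f)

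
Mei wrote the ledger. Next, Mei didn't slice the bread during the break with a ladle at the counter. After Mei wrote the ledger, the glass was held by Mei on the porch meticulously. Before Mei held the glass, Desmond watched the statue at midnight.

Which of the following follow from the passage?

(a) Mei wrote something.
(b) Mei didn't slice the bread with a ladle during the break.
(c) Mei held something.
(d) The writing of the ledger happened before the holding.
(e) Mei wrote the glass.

(a), (c), (d)

(a) Entailed — the original entails any weakening of itself; this just generalizes the patient.
(b) Not entailed — dropping 'at the counter' under negation is not valid — the original leaves open that Mei sliced the bread some other way.
(c) Entailed — this follows by dropping conjuncts from the holding event's description.
(d) Entailed — the narrative places the writing before the holding.
(e) Not entailed — Mei wrote the ledger, not the glass; the glass belongs to the holding event.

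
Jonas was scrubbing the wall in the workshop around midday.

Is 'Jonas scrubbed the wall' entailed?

yes

'scrub' is atelic; if Jonas was scrubbing the wall, then Jonas scrubbed the wall (for some time).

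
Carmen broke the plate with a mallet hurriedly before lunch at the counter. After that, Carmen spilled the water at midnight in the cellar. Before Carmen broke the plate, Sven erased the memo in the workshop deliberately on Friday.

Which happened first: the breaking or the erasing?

The connectives place the erasing before the breaking.

the erasing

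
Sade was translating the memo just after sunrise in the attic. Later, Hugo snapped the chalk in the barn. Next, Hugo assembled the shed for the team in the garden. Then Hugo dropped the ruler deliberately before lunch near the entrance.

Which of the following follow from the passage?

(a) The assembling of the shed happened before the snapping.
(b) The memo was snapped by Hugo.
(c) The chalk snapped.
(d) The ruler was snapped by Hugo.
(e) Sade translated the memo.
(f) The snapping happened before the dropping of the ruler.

(c), (f)

(a) Not entailed — the narrative places the snapping before the assembling, not after.
(b) Not entailed — Hugo snapped the chalk, not the memo; the memo belongs to the translating event.
(c) Entailed — 'Hugo snapped the chalk' is causative; it entails the inchoative 'the chalk snapped'.
(d) Not entailed — Hugo snapped the chalk, not the ruler; the ruler belongs to the dropping event.
(e) Not entailed — 'was translating' is progressive on an accomplishment; it does not entail the completed 'translated'.
(f) Entailed — the narrative places the snapping before the dropping.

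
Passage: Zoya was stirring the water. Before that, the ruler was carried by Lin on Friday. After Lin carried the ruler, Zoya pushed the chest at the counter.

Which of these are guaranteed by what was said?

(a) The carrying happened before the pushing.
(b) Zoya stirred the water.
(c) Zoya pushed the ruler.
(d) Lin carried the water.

(a) Entailed — the narrative places the carrying before the pushing.
(b) Entailed — 'stir' is an activity; 'was stirring' entails that some stirring happened, so 'stirred' holds.
(c) Not entailed — Zoya pushed the chest, not the ruler; the ruler belongs to the carrying event.
(d) Not entailed — Lin carried the ruler, not the water; the water belongs to the stirring event.

(a), (b)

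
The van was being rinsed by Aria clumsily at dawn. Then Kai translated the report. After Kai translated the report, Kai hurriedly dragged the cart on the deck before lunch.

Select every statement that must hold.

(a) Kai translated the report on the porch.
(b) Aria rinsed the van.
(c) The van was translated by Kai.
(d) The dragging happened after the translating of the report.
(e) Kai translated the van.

(a) Not entailed — 'on the porch' adds information not in the original event.
(b) Entailed — 'rinse' is an activity; 'was rinsing' entails that some rinsing happened, so 'rinsed' holds.
(c) Not entailed — Kai translated the report, not the van; the van belongs to the rinsing event.
(d) Entailed — the narrative places the translating before the dragging.
(e) Not entailed — Kai translated the report, not the van; the van belongs to the rinsing event.

(b), (d)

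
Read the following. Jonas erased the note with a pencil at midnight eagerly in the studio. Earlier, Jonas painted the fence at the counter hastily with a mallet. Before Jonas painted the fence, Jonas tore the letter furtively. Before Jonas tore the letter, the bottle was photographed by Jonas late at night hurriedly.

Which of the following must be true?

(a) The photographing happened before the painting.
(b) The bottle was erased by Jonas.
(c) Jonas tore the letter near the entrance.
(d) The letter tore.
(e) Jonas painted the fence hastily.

(a), (d), (e)

(a) Entailed — the narrative places the photographing before the painting.
(b) Not entailed — Jonas erased the note, not the bottle; the bottle belongs to the photographing event.
(c) Not entailed — 'near the entrance' adds information not in the original event.
(d) Entailed — 'Jonas tore the letter' is causative; it entails the inchoative 'the letter tore'.
(e) Entailed — the original entails any weakening of itself; this just drops 'at the counter', 'with a mallet'.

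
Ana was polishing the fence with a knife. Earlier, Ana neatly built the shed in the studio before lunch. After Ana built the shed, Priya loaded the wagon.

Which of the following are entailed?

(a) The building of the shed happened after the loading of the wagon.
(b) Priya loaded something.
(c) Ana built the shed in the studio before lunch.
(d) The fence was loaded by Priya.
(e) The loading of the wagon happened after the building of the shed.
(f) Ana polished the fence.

(a) Not entailed — the narrative places the building before the loading, not after.
(b) Entailed — every conjunct here is already in the original loading event.
(c) Entailed — the original entails any weakening of itself; this just drops 'neatly'.
(d) Not entailed — Priya loaded the wagon, not the fence; the fence belongs to the polishing event.
(e) Entailed — the narrative places the building before the loading.
(f) Entailed — 'polish' is an activity; 'was polishing' entails that some polishing happened, so 'polished' holds.

(b), (c), (e), (f)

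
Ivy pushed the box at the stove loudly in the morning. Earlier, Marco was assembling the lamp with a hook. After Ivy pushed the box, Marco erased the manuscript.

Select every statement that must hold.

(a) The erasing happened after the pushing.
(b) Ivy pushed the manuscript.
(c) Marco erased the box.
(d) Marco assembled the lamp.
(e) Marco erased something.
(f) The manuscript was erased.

(a), (e), (f)

(a) Entailed — the narrative places the pushing before the erasing.
(b) Not entailed — Ivy pushed the box, not the manuscript; the manuscript belongs to the erasing event.
(c) Not entailed — Marco erased the manuscript, not the box; the box belongs to the pushing event.
(d) Not entailed — 'was assembling' is progressive on an accomplishment; it does not entail the completed 'assembled'.
(e) Entailed — every conjunct here is already in the original erasing event.
(f) Entailed — generalizing the agent leaves a sub-description the original still satisfies.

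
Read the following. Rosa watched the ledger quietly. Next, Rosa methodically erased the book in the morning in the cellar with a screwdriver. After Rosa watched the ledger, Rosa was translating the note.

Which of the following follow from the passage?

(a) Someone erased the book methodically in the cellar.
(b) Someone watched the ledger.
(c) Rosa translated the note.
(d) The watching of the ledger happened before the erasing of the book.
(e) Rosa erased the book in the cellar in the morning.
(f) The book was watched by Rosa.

(a) Entailed — dropping 'with a screwdriver', 'in the morning' and generalizing the agent leaves a sub-description the original still satisfies.
(b) Entailed — this follows by dropping conjuncts from the watching event's description.
(c) Not entailed — 'was translating' is progressive on an accomplishment; it does not entail the completed 'translated'.
(d) Entailed — the narrative places the watching before the erasing.
(e) Entailed — the original entails any weakening of itself; this just drops 'with a screwdriver', 'methodically'.
(f) Not entailed — Rosa watched the ledger, not the book; the book belongs to the erasing event.

(a), (b), (d), (e)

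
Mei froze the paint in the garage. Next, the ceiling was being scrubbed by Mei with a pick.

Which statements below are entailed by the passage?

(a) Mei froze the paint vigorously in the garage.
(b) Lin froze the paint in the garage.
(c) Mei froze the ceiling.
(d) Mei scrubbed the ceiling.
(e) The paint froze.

(d), (e)

(a) Not entailed — 'vigorously' adds information not in the original event.
(b) Not entailed — the passage has Mei freezing the paint, not Lin.
(c) Not entailed — Mei froze the paint, not the ceiling; the ceiling belongs to the scrubbing event.
(d) Entailed — 'scrub' is an activity; 'was scrubbing' entails that some scrubbing happened, so 'scrubbed' holds.
(e) Entailed — 'Mei froze the paint' is causative; it entails the inchoative 'the paint froze'.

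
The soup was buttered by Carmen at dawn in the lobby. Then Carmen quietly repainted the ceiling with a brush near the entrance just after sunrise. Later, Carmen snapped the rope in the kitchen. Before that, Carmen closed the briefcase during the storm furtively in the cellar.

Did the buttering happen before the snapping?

The narrative orders the buttering before the snapping.

yes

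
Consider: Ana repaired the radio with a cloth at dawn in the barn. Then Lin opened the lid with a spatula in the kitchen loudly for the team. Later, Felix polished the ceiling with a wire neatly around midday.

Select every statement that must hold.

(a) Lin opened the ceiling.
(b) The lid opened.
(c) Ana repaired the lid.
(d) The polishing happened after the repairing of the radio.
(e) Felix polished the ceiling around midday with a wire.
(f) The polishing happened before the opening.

(a) Not entailed — Lin opened the lid, not the ceiling; the ceiling belongs to the polishing event.
(b) Entailed — 'Lin opened the lid' is causative; it entails the inchoative 'the lid opened'.
(c) Not entailed — Ana repaired the radio, not the lid; the lid belongs to the opening event.
(d) Entailed — the narrative places the repairing before the polishing.
(e) Entailed — every conjunct here is already in the original polishing event.
(f) Not entailed — the narrative places the opening before the polishing, not after.

(b), (d), (e)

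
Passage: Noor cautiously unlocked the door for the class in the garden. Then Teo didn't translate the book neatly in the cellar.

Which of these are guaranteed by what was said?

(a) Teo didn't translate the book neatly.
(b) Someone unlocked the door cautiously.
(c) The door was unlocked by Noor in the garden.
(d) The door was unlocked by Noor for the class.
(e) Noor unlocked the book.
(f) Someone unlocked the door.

(a) Not entailed — dropping 'in the cellar' under negation is not valid — the original leaves open that Teo translated the book some other way.
(b) Entailed — the original entails any weakening of itself; this just drops 'for the class', 'in the garden' and generalizes the agent.
(c) Entailed — every conjunct here is already in the original unlocking event.
(d) Entailed — the original entails any weakening of itself; this just drops 'cautiously', 'in the garden'.
(e) Not entailed — Noor unlocked the door, not the book; the book belongs to the translating event.
(f) Entailed — this follows by dropping conjuncts from the unlocking event's description.

(b), (c), (d), (f)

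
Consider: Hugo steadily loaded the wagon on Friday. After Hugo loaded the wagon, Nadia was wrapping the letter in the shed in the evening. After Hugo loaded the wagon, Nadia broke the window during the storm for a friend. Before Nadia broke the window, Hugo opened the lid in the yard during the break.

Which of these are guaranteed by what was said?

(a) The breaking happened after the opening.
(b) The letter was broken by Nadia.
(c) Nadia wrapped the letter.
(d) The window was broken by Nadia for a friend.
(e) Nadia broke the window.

(a) Entailed — the narrative places the opening before the breaking.
(b) Not entailed — Nadia broke the window, not the letter; the letter belongs to the wrapping event.
(c) Not entailed — 'was wrapping' is progressive on an accomplishment; it does not entail the completed 'wrapped'.
(d) Entailed — this follows by dropping conjuncts from the breaking event's description.
(e) Entailed — dropping 'for a friend', 'during the storm' leaves a sub-description the original still satisfies.

(a), (d), (e)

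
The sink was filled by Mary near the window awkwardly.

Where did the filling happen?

near the window

'near the window' marks the location of the filling event.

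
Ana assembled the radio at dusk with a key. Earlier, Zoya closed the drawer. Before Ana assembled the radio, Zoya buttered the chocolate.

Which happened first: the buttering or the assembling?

the buttering

The connectives place the buttering before the assembling.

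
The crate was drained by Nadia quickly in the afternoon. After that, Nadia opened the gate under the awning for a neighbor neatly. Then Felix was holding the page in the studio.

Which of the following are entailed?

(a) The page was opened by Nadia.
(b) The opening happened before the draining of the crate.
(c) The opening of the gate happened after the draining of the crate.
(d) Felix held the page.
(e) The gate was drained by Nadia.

(c), (d)

(a) Not entailed — Nadia opened the gate, not the page; the page belongs to the holding event.
(b) Not entailed — the narrative places the draining before the opening, not after.
(c) Entailed — the narrative places the draining before the opening.
(d) Entailed — 'hold' is an activity; 'was holding' entails that some holding happened, so 'held' holds.
(e) Not entailed — Nadia drained the crate, not the gate; the gate belongs to the opening event.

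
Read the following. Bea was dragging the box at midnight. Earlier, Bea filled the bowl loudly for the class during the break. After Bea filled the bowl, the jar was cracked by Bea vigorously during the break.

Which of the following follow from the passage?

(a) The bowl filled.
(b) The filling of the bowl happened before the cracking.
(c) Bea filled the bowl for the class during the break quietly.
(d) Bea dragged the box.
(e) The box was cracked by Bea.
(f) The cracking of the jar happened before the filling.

(a), (b), (d)

(a) Entailed — 'Bea filled the bowl' is causative; it entails the inchoative 'the bowl filled'.
(b) Entailed — the narrative places the filling before the cracking.
(c) Not entailed — 'quietly' adds a manner not in (and inconsistent with) the original.
(d) Entailed — 'drag' is an activity; 'was dragging' entails that some dragging happened, so 'dragged' holds.
(e) Not entailed — Bea cracked the jar, not the box; the box belongs to the dragging event.
(f) Not entailed — the narrative places the filling before the cracking, not after.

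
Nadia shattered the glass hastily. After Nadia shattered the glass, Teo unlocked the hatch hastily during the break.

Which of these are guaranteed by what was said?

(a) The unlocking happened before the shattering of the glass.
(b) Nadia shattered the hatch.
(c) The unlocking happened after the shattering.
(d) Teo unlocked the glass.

(a) Not entailed — the narrative places the shattering before the unlocking, not after.
(b) Not entailed — Nadia shattered the glass, not the hatch; the hatch belongs to the unlocking event.
(c) Entailed — the narrative places the shattering before the unlocking.
(d) Not entailed — Teo unlocked the hatch, not the glass; the glass belongs to the shattering event.

(c)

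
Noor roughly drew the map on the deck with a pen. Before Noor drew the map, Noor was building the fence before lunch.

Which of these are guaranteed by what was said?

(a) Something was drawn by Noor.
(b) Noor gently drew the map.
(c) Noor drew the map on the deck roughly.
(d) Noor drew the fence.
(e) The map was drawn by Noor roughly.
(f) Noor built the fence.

(a) Entailed — this follows by dropping conjuncts from the drawing event's description.
(b) Not entailed — 'gently' adds a manner not in (and inconsistent with) the original.
(c) Entailed — every conjunct here is already in the original drawing event.
(d) Not entailed — Noor drew the map, not the fence; the fence belongs to the building event.
(e) Entailed — every conjunct here is already in the original drawing event.
(f) Not entailed — 'was building' is progressive on an accomplishment; it does not entail the completed 'built'.

(a), (c), (e)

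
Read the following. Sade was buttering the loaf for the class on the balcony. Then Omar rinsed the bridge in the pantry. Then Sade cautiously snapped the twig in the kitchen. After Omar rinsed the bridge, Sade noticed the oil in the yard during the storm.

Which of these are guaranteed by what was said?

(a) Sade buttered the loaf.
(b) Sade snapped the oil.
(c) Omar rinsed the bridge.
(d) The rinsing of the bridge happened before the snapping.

(c), (d)

(a) Not entailed — 'was buttering' is progressive on an accomplishment; it does not entail the completed 'buttered'.
(b) Not entailed — Sade snapped the twig, not the oil; the oil belongs to the noticing event.
(c) Entailed — dropping 'in the pantry' leaves a sub-description the original still satisfies.
(d) Entailed — the narrative places the rinsing before the snapping.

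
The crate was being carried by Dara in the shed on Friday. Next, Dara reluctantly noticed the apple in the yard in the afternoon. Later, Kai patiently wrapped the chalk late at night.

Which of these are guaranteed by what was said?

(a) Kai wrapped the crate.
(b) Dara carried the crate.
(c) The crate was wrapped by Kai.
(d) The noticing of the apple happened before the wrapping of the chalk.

(a) Not entailed — Kai wrapped the chalk, not the crate; the crate belongs to the carrying event.
(b) Entailed — 'carry' is an activity; 'was carrying' entails that some carrying happened, so 'carried' holds.
(c) Not entailed — Kai wrapped the chalk, not the crate; the crate belongs to the carrying event.
(d) Entailed — the narrative places the noticing before the wrapping.

(b), (d)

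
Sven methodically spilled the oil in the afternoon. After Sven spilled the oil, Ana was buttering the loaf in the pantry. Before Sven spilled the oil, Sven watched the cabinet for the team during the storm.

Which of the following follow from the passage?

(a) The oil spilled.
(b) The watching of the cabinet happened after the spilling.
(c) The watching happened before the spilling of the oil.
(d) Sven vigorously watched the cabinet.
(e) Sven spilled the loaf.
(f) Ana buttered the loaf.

(a), (c)

(a) Entailed — 'Sven spilled the oil' is causative; it entails the inchoative 'the oil spilled'.
(b) Not entailed — the narrative places the watching before the spilling, not after.
(c) Entailed — the narrative places the watching before the spilling.
(d) Not entailed — 'vigorously' adds information not in the original event.
(e) Not entailed — Sven spilled the oil, not the loaf; the loaf belongs to the buttering event.
(f) Not entailed — 'was buttering' is progressive on an accomplishment; it does not entail the completed 'buttered'.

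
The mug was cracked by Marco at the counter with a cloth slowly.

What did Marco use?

'with a cloth' marks the instrument of the cracking event.

a cloth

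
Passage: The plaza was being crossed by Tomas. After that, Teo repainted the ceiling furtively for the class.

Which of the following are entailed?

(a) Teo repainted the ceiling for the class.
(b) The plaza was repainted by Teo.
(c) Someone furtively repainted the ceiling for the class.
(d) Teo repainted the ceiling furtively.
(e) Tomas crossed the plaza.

(a) Entailed — dropping 'furtively' leaves a sub-description the original still satisfies.
(b) Not entailed — Teo repainted the ceiling, not the plaza; the plaza belongs to the crossing event.
(c) Entailed — the original entails any weakening of itself; this just generalizes the agent.
(d) Entailed — every conjunct here is already in the original repainting event.
(e) Not entailed — 'was crossing' is progressive on an accomplishment; it does not entail the completed 'crossed'.

(a), (c), (d)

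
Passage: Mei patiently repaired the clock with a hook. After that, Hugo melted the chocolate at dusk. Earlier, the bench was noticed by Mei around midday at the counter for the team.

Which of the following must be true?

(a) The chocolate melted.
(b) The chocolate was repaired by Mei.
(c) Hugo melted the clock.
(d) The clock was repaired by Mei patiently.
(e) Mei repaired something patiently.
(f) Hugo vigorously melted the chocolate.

(a) Entailed — 'Hugo melted the chocolate' is causative; it entails the inchoative 'the chocolate melted'.
(b) Not entailed — Mei repaired the clock, not the chocolate; the chocolate belongs to the melting event.
(c) Not entailed — Hugo melted the chocolate, not the clock; the clock belongs to the repairing event.
(d) Entailed — dropping 'with a hook' leaves a sub-description the original still satisfies.
(e) Entailed — this follows by dropping conjuncts from the repairing event's description.
(f) Not entailed — 'vigorously' adds information not in the original event.

(a), (d), (e)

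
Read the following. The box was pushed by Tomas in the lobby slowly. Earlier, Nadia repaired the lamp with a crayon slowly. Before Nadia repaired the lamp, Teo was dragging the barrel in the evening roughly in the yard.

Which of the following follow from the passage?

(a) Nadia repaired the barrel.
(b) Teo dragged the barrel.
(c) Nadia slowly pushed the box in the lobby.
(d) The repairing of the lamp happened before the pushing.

(a) Not entailed — Nadia repaired the lamp, not the barrel; the barrel belongs to the dragging event.
(b) Entailed — 'drag' is an activity; 'was dragging' entails that some dragging happened, so 'dragged' holds.
(c) Not entailed — the passage has Tomas pushing the box, not Nadia.
(d) Entailed — the narrative places the repairing before the pushing.

(b), (d)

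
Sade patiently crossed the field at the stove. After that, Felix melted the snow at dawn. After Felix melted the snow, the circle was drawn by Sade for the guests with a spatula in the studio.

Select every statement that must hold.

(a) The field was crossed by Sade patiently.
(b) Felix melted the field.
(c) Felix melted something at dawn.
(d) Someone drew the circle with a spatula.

(a), (c), (d)

(a) Entailed — dropping 'at the stove' leaves a sub-description the original still satisfies.
(b) Not entailed — Felix melted the snow, not the field; the field belongs to the crossing event.
(c) Entailed — this follows by dropping conjuncts from the melting event's description.
(d) Entailed — the original entails any weakening of itself; this just drops 'in the studio', 'for the guests' and generalizes the agent.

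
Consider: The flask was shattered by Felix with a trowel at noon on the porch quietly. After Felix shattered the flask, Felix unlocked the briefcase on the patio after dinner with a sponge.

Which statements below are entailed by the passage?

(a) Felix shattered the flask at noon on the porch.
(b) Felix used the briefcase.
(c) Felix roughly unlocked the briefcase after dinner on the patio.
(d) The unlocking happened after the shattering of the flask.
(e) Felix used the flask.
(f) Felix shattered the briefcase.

(a) Entailed — the original entails any weakening of itself; this just drops 'quietly', 'with a trowel'.
(b) Not entailed — the briefcase is the patient, not an instrument — Felix used a sponge.
(c) Not entailed — 'roughly' adds information not in the original event.
(d) Entailed — the narrative places the shattering before the unlocking.
(e) Not entailed — the flask is the patient, not an instrument — Felix used a trowel.
(f) Not entailed — Felix shattered the flask, not the briefcase; the briefcase belongs to the unlocking event.

(a), (d)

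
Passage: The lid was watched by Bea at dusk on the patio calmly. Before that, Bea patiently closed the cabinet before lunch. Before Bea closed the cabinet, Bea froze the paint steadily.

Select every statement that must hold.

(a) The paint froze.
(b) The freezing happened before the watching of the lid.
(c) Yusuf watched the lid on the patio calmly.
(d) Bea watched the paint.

(a) Entailed — 'Bea froze the paint' is causative; it entails the inchoative 'the paint froze'.
(b) Entailed — the narrative places the freezing before the watching.
(c) Not entailed — the passage has Bea watching the lid, not Yusuf.
(d) Not entailed — Bea watched the lid, not the paint; the paint belongs to the freezing event.

(a), (b)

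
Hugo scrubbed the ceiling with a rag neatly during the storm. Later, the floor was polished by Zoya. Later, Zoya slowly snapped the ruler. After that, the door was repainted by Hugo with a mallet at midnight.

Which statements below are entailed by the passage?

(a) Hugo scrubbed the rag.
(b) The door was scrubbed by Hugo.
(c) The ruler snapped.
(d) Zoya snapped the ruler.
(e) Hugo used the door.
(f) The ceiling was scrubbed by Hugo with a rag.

(a) Not entailed — the rag is the instrument, not what was scrubbed.
(b) Not entailed — Hugo scrubbed the ceiling, not the door; the door belongs to the repainting event.
(c) Entailed — 'Zoya snapped the ruler' is causative; it entails the inchoative 'the ruler snapped'.
(d) Entailed — the original entails any weakening of itself; this just drops 'slowly'.
(e) Not entailed — the door is the patient, not an instrument — Hugo used a mallet.
(f) Entailed — the original entails any weakening of itself; this just drops 'neatly', 'during the storm'.

(c), (d), (f)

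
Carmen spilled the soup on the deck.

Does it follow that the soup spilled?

'Carmen spilled the soup' is the causative; it entails the inchoative 'the soup spilled'.

yes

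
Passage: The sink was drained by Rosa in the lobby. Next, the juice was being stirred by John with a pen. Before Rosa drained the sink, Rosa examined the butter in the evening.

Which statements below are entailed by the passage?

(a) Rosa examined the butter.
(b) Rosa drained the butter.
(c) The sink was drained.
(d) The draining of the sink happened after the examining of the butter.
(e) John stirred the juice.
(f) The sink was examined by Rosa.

(a), (c), (d), (e)

(a) Entailed — dropping 'in the evening' leaves a sub-description the original still satisfies.
(b) Not entailed — Rosa drained the sink, not the butter; the butter belongs to the examining event.
(c) Entailed — this follows by dropping conjuncts from the draining event's description.
(d) Entailed — the narrative places the examining before the draining.
(e) Entailed — 'stir' is an activity; 'was stirring' entails that some stirring happened, so 'stirred' holds.
(f) Not entailed — Rosa examined the butter, not the sink; the sink belongs to the draining event.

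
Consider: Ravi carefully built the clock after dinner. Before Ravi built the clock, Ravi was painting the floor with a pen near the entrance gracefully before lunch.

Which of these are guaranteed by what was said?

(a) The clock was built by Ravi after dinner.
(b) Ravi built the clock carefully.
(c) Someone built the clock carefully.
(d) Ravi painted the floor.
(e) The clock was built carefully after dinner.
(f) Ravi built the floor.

(a) Entailed — the original entails any weakening of itself; this just drops 'carefully'.
(b) Entailed — every conjunct here is already in the original building event.
(c) Entailed — every conjunct here is already in the original building event.
(d) Not entailed — 'was painting' is progressive on an accomplishment; it does not entail the completed 'painted'.
(e) Entailed — every conjunct here is already in the original building event.
(f) Not entailed — Ravi built the clock, not the floor; the floor belongs to the painting event.

(a), (b), (c), (e)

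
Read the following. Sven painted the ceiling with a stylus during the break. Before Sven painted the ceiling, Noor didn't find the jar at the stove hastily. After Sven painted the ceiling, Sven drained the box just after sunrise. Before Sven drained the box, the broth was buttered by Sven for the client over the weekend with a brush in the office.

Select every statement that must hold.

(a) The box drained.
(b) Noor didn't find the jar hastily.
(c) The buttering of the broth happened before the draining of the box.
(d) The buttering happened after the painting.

(a) Entailed — 'Sven drained the box' is causative; it entails the inchoative 'the box drained'.
(b) Not entailed — dropping 'at the stove' under negation is not valid — the original leaves open that Noor found the jar some other way.
(c) Entailed — the narrative places the buttering before the draining.
(d) Not entailed — the narrative doesn't order the painting relative to the buttering.

(a), (c)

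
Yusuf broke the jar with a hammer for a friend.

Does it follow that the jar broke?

yes

'Yusuf broke the jar' is the causative; it entails the inchoative 'the jar broke'.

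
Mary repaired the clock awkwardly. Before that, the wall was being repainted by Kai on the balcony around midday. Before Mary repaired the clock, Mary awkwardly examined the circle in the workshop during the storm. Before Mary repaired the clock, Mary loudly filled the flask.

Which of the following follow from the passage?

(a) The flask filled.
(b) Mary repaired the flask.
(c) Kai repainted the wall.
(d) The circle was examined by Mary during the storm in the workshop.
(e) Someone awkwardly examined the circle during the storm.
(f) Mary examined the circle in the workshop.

(a) Entailed — 'Mary filled the flask' is causative; it entails the inchoative 'the flask filled'.
(b) Not entailed — Mary repaired the clock, not the flask; the flask belongs to the filling event.
(c) Not entailed — 'was repainting' is progressive on an accomplishment; it does not entail the completed 'repainted'.
(d) Entailed — dropping 'awkwardly' leaves a sub-description the original still satisfies.
(e) Entailed — dropping 'in the workshop' and generalizing the agent leaves a sub-description the original still satisfies.
(f) Entailed — this follows by dropping conjuncts from the examining event's description.

(a), (d), (e), (f)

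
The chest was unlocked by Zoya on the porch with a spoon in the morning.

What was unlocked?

'the chest' marks the patient of the unlocking event.

the chest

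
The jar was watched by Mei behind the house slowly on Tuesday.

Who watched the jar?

Mei

'Mei' marks the agent of the watching event.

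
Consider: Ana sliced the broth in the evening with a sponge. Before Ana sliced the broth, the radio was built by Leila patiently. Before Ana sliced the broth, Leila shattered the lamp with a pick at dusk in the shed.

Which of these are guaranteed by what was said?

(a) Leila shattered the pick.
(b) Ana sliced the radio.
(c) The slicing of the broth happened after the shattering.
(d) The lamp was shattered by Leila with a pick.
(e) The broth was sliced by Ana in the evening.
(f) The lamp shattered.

(c), (d), (e), (f)

(a) Not entailed — the pick is the instrument, not what was shattered.
(b) Not entailed — Ana sliced the broth, not the radio; the radio belongs to the building event.
(c) Entailed — the narrative places the shattering before the slicing.
(d) Entailed — every conjunct here is already in the original shattering event.
(e) Entailed — the original entails any weakening of itself; this just drops 'with a sponge'.
(f) Entailed — 'Leila shattered the lamp' is causative; it entails the inchoative 'the lamp shattered'.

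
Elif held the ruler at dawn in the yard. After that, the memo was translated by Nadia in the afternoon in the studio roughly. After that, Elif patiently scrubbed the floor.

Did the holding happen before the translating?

yes

The narrative orders the holding before the translating.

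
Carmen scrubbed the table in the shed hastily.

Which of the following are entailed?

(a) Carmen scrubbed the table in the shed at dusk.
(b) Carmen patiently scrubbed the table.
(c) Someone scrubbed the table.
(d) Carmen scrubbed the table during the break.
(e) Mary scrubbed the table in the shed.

(c)

(a) Not entailed — 'at dusk' adds information not in the original event.
(b) Not entailed — 'patiently' adds a manner not in (and inconsistent with) the original.
(c) Entailed — the original entails any weakening of itself; this just drops 'in the shed', 'hastily' and generalizes the agent.
(d) Not entailed — 'during the break' adds information not in the original event.
(e) Not entailed — the passage has Carmen scrubbing the table, not Mary.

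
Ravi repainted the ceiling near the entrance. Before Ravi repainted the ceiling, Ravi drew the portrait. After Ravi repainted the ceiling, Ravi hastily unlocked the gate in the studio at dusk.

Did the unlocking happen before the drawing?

The narrative orders the drawing before the unlocking.

no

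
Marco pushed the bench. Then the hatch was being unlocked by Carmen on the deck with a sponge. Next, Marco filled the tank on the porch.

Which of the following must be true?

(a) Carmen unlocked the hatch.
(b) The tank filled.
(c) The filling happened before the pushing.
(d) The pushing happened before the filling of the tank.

(b), (d)

(a) Not entailed — 'was unlocking' is progressive on an accomplishment; it does not entail the completed 'unlocked'.
(b) Entailed — 'Marco filled the tank' is causative; it entails the inchoative 'the tank filled'.
(c) Not entailed — the narrative places the pushing before the filling, not after.
(d) Entailed — the narrative places the pushing before the filling.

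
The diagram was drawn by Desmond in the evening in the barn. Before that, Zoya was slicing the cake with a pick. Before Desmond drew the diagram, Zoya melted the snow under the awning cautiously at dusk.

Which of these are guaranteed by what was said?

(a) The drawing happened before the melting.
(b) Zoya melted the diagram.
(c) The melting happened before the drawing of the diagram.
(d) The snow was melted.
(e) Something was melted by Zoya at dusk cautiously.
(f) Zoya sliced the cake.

(a) Not entailed — the narrative places the melting before the drawing, not after.
(b) Not entailed — Zoya melted the snow, not the diagram; the diagram belongs to the drawing event.
(c) Entailed — the narrative places the melting before the drawing.
(d) Entailed — this follows by dropping conjuncts from the melting event's description.
(e) Entailed — this follows by dropping conjuncts from the melting event's description.
(f) Not entailed — 'was slicing' is progressive on an accomplishment; it does not entail the completed 'sliced'.

(c), (d), (e)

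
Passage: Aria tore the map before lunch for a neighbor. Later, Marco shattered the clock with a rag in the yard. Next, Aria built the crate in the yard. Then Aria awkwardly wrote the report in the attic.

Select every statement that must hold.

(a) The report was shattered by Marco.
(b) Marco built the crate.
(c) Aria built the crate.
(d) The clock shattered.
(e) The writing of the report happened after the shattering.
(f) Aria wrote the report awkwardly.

(c), (d), (e), (f)

(a) Not entailed — Marco shattered the clock, not the report; the report belongs to the writing event.
(b) Not entailed — the passage has Aria building the crate, not Marco.
(c) Entailed — the original entails any weakening of itself; this just drops 'in the yard'.
(d) Entailed — 'Marco shattered the clock' is causative; it entails the inchoative 'the clock shattered'.
(e) Entailed — the narrative places the shattering before the writing.
(f) Entailed — every conjunct here is already in the original writing event.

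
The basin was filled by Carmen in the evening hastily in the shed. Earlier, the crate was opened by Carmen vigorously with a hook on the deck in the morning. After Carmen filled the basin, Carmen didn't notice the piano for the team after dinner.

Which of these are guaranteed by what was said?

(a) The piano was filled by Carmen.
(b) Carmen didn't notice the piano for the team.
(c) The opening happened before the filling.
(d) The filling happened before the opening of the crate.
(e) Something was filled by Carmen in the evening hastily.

(a) Not entailed — Carmen filled the basin, not the piano; the piano belongs to the noticing event.
(b) Not entailed — dropping 'after dinner' under negation is not valid — the original leaves open that Carmen noticed the piano some other way.
(c) Entailed — the narrative places the opening before the filling.
(d) Not entailed — the narrative places the opening before the filling, not after.
(e) Entailed — this follows by dropping conjuncts from the filling event's description.

(c), (e)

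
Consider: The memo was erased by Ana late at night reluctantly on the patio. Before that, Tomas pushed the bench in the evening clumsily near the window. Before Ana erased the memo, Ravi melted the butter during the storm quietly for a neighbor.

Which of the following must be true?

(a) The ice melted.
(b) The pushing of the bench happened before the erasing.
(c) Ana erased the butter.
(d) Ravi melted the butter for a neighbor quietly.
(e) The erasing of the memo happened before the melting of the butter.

(a) Not entailed — the butter is what melted, not the ice.
(b) Entailed — the narrative places the pushing before the erasing.
(c) Not entailed — Ana erased the memo, not the butter; the butter belongs to the melting event.
(d) Entailed — the original entails any weakening of itself; this just drops 'during the storm'.
(e) Not entailed — the narrative places the melting before the erasing, not after.

(b), (d)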